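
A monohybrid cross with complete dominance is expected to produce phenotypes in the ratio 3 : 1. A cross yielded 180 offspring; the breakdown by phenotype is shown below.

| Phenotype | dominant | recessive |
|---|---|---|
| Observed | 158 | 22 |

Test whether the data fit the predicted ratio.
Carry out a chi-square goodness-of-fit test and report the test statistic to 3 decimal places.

15.674

Ratio total = 4. Expected counts: 180×3/4 = 135, 180×1/4 = 45.
dominant: (158 − 135)²/135 = 529/135 = 3.9185
recessive: (22 − 45)²/45 = 529/45 = 11.7556
Sum = 15.674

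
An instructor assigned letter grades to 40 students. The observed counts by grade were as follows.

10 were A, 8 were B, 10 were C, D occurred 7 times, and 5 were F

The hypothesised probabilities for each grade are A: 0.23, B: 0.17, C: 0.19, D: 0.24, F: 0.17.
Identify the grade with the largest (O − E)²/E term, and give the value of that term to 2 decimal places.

Expected counts E_i = n·p_i: 40×0.23 = 9.2, 40×0.17 = 6.8, 40×0.19 = 7.6, 40×0.24 = 9.6, 40×0.17 = 6.8.
A: (10 − 9.2)²/9.2 = 0.64/9.2 = 0.070
B: (8 − 6.8)²/6.8 = 1.44/6.8 = 0.212
C: (10 − 7.6)²/7.6 = 5.76/7.6 = 0.758
D: (7 − 9.6)²/9.6 = 6.76/9.6 = 0.704
F: (5 − 6.8)²/6.8 = 3.24/6.8 = 0.476
The largest term is for C: 0.76.

C, 0.76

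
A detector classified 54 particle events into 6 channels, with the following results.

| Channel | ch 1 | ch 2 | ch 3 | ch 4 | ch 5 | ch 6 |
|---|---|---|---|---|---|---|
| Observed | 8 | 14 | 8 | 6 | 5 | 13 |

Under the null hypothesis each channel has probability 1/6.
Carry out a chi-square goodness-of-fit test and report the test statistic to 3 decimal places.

7.556

Under H₀ each category has probability 1/6, so each expected count is 54/6 = 9.
χ² = (8−9)²/9 + (14−9)²/9 + (8−9)²/9 + (6−9)²/9 + (5−9)²/9 + (13−9)²/9
   = 0.1111 + 2.7778 + 0.1111 + 1.0000 + 1.7778 + 1.7778
Sum = 7.556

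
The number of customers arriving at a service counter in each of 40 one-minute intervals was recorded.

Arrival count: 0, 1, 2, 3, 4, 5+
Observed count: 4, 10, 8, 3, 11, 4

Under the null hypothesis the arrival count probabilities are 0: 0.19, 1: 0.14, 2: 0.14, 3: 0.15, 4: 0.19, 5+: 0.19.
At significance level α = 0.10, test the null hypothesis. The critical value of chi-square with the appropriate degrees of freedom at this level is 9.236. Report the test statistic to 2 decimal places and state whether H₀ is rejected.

10.92; reject

Expected counts E_i = n·p_i: 40×0.19 = 7.6, 40×0.14 = 5.6, 40×0.14 = 5.6, 40×0.15 = 6, 40×0.19 = 7.6, 40×0.19 = 7.6.
0: (4 − 7.6)²/7.6 = 12.96/7.6 = 1.705
1: (10 − 5.6)²/5.6 = 19.36/5.6 = 3.457
2: (8 − 5.6)²/5.6 = 5.76/5.6 = 1.029
3: (3 − 6)²/6 = 9/6 = 1.500
4: (11 − 7.6)²/7.6 = 11.56/7.6 = 1.521
5+: (4 − 7.6)²/7.6 = 12.96/7.6 = 1.705
Sum = 10.92
df = 5. Since 10.92 > 9.236, we reject H₀.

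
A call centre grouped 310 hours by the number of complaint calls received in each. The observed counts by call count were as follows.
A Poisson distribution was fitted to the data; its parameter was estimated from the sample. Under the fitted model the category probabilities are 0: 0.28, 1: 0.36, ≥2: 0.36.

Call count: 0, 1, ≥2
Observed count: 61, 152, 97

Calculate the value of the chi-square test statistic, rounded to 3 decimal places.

24.204

Expected counts E_i = n·p_i: 310×0.28 = 86.8, 310×0.36 = 111.6, 310×0.36 = 111.6.
χ² = (61−86.8)²/86.8 + (152−111.6)²/111.6 + (97−111.6)²/111.6
   = 7.6687 + 14.6251 + 1.9100
Sum = 24.204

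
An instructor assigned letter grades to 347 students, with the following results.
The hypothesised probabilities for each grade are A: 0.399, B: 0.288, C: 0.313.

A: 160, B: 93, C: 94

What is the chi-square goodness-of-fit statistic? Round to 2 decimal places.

Expected counts E_i = n·p_i: 347×0.399 = 138.453, 347×0.288 = 99.936, 347×0.313 = 108.611.
cat         O        E   (O−E)²/E
A         160  138.453      3.353
B          93   99.936      0.481
C          94  108.611      1.966
Sum = 5.80

5.80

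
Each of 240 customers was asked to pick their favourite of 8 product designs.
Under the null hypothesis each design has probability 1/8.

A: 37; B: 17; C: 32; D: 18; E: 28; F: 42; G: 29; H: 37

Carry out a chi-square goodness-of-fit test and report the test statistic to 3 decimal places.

18.800

Expected count for each of the 8 categories: 240/8 = 30.
A: (37 − 30)²/30 = 49/30 = 1.6333
B: (17 − 30)²/30 = 169/30 = 5.6333
C: (32 − 30)²/30 = 4/30 = 0.1333
D: (18 − 30)²/30 = 144/30 = 4.8000
E: (28 − 30)²/30 = 4/30 = 0.1333
F: (42 − 30)²/30 = 144/30 = 4.8000
G: (29 − 30)²/30 = 1/30 = 0.0333
H: (37 − 30)²/30 = 49/30 = 1.6333
Sum = 18.800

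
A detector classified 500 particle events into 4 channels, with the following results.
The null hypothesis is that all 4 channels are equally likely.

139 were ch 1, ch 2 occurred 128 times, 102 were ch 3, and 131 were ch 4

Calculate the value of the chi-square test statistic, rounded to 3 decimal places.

6.160

Expected count for each of the 4 categories: 500/4 = 125.
cat         O        E   (O−E)²/E
ch 1      139      125     1.5680
ch 2      128      125     0.0720
ch 3      102      125     4.2320
ch 4      131      125     0.2880
Sum = 6.160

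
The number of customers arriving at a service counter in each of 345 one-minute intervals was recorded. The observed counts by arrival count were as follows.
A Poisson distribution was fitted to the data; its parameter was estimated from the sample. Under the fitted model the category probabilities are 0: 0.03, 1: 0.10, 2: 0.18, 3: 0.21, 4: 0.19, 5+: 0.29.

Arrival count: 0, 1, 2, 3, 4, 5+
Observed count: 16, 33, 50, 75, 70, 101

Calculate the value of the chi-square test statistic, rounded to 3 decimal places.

Expected counts E_i = n·p_i: 345×0.03 = 10.35, 345×0.10 = 34.5, 345×0.18 = 62.1, 345×0.21 = 72.45, 345×0.19 = 65.55, 345×0.29 = 100.05.
cat         O        E   (O−E)²/E
0          16    10.35     3.0843
1          33     34.5     0.0652
2          50     62.1     2.3576
3          75    72.45     0.0898
4          70    65.55     0.3021
5+        101   100.05     0.0090
Sum = 5.908

5.908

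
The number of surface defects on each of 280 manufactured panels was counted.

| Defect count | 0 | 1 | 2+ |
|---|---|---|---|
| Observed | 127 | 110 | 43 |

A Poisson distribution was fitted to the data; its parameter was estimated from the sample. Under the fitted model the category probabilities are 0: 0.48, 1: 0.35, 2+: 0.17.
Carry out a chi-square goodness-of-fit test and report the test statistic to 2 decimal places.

Expected counts E_i = n·p_i: 280×0.48 = 134.4, 280×0.35 = 98, 280×0.17 = 47.6.
0: (127 − 134.4)²/134.4 = 54.76/134.4 = 0.407
1: (110 − 98)²/98 = 144/98 = 1.469
2+: (43 − 47.6)²/47.6 = 21.16/47.6 = 0.445
Sum = 2.32

2.32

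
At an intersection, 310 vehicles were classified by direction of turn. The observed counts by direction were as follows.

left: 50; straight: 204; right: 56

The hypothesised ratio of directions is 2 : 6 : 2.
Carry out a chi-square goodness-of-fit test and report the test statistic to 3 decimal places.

4.645

Ratio total = 10. Expected counts: 310×2/10 = 62, 310×6/10 = 186, 310×2/10 = 62.
χ² = (50−62)²/62 + (204−186)²/186 + (56−62)²/62
   = 2.3226 + 1.7419 + 0.5806
Sum = 4.645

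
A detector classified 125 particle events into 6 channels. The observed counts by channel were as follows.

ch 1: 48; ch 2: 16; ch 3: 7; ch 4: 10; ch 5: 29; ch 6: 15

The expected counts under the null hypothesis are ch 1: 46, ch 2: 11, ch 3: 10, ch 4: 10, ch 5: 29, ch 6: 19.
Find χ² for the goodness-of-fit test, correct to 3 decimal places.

4.102

cat         O        E   (O−E)²/E
ch 1       48       46     0.0870
ch 2       16       11     2.2727
ch 3        7       10     0.9000
ch 4       10       10     0.0000
ch 5       29       29     0.0000
ch 6       15       19     0.8421
Sum = 4.102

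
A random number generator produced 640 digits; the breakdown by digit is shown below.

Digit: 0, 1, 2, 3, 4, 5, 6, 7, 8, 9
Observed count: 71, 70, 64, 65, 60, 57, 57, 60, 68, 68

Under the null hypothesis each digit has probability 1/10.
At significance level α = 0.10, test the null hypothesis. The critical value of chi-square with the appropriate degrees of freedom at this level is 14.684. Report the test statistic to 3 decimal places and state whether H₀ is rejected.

3.875; do not reject

Under H₀ each category has probability 1/10, so each expected count is 640/10 = 64.
cat         O        E   (O−E)²/E
0          71       64     0.7656
1          70       64     0.5625
2          64       64     0.0000
3          65       64     0.0156
4          60       64     0.2500
5          57       64     0.7656
6          57       64     0.7656
7          60       64     0.2500
8          68       64     0.2500
9          68       64     0.2500
Sum = 3.875
df = 9. Since 3.875 < 14.684, we do not reject H₀.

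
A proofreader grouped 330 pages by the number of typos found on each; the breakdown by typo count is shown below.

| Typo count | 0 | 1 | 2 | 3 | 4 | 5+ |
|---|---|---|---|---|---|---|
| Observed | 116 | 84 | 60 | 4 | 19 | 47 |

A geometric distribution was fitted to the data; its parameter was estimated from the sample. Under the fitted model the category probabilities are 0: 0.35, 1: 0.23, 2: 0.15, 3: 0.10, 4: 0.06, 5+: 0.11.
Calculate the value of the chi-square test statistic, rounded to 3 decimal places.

Expected counts E_i = n·p_i: 330×0.35 = 115.5, 330×0.23 = 75.9, 330×0.15 = 49.5, 330×0.10 = 33, 330×0.06 = 19.8, 330×0.11 = 36.3.
cat         O        E   (O−E)²/E
0         116    115.5     0.0022
1          84     75.9     0.8644
2          60     49.5     2.2273
3           4       33    25.4848
4          19     19.8     0.0323
5+         47     36.3     3.1540
Sum = 31.765

31.765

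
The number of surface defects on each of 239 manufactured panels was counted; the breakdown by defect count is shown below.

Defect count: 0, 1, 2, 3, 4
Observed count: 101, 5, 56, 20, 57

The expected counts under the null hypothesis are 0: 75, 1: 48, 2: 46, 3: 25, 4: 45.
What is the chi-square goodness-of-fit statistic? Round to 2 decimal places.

χ² = (101−75)²/75 + (5−48)²/48 + (56−46)²/46 + (20−25)²/25 + (57−45)²/45
   = 9.013 + 38.521 + 2.174 + 1.000 + 3.200
Sum = 53.91

53.91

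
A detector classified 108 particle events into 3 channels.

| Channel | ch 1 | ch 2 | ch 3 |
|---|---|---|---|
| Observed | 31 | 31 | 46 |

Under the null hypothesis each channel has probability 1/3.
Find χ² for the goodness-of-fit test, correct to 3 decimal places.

4.167

Under H₀ each category has probability 1/3, so each expected count is 108/3 = 36.
cat         O        E   (O−E)²/E
ch 1       31       36     0.6944
ch 2       31       36     0.6944
ch 3       46       36     2.7778
Sum = 4.167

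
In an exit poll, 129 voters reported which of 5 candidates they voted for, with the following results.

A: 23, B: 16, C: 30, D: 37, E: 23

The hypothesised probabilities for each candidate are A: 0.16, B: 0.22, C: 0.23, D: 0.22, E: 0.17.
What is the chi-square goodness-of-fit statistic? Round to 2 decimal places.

8.34

Expected counts E_i = n·p_i: 129×0.16 = 20.64, 129×0.22 = 28.38, 129×0.23 = 29.67, 129×0.22 = 28.38, 129×0.17 = 21.93.
χ² = (23−20.64)²/20.64 + (16−28.38)²/28.38 + (30−29.67)²/29.67 + (37−28.38)²/28.38 + (23−21.93)²/21.93
   = 0.270 + 5.400 + 0.004 + 2.618 + 0.052
Sum = 8.34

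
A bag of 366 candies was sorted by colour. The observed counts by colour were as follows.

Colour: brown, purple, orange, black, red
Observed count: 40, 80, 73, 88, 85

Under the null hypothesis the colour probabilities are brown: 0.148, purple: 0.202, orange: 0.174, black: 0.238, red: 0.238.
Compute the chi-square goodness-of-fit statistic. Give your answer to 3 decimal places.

5.627

Expected counts E_i = n·p_i: 366×0.148 = 54.168, 366×0.202 = 73.932, 366×0.174 = 63.684, 366×0.238 = 87.108, 366×0.238 = 87.108.
cat         O        E   (O−E)²/E
brown      40   54.168     3.7057
purple     80   73.932     0.4980
orange     73   63.684     1.3628
black      88   87.108     0.0091
red        85   87.108     0.0510
Sum = 5.627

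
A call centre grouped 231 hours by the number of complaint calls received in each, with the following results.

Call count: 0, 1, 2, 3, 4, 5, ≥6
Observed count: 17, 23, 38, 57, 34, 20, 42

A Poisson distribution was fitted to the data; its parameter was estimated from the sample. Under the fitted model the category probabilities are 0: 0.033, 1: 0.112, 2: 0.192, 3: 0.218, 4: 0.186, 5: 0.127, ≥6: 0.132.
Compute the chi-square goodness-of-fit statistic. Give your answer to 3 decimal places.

22.825

Expected counts E_i = n·p_i: 231×0.033 = 7.623, 231×0.112 = 25.872, 231×0.192 = 44.352, 231×0.218 = 50.358, 231×0.186 = 42.966, 231×0.127 = 29.337, 231×0.132 = 30.492.
χ² = (17−7.623)²/7.623 + (23−25.872)²/25.872 + (38−44.352)²/44.352 + (57−50.358)²/50.358 + (34−42.966)²/42.966 + (20−29.337)²/29.337 + (42−30.492)²/30.492
   = 11.5346 + 0.3188 + 0.9097 + 0.8761 + 1.8710 + 2.9717 + 4.3432
Sum = 22.825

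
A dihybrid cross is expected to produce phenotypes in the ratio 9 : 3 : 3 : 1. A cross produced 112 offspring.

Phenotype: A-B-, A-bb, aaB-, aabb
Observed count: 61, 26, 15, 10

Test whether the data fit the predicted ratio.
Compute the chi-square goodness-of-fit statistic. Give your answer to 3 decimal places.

Ratio total = 16. Expected counts: 112×9/16 = 63, 112×3/16 = 21, 112×3/16 = 21, 112×1/16 = 7.
A-B-: (61 − 63)²/63 = 4/63 = 0.0635
A-bb: (26 − 21)²/21 = 25/21 = 1.1905
aaB-: (15 − 21)²/21 = 36/21 = 1.7143
aabb: (10 − 7)²/7 = 9/7 = 1.2857
Sum = 4.254

4.254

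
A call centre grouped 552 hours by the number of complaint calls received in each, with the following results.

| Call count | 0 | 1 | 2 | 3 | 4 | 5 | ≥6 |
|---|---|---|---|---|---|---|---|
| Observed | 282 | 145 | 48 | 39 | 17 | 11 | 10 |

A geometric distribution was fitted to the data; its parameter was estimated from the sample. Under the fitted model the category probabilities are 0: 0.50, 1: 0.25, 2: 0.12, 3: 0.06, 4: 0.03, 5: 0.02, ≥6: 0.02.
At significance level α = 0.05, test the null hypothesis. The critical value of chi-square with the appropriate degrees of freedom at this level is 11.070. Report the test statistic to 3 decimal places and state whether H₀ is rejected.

Expected counts E_i = n·p_i: 552×0.50 = 276, 552×0.25 = 138, 552×0.12 = 66.24, 552×0.06 = 33.12, 552×0.03 = 16.56, 552×0.02 = 11.04, 552×0.02 = 11.04.
cat         O        E   (O−E)²/E
0         282      276     0.1304
1         145      138     0.3551
2          48    66.24     5.0226
3          39    33.12     1.0439
4          17    16.56     0.0117
5          11    11.04     0.0001
≥6         10    11.04     0.0980
Sum = 6.662
df = 5. Since 6.662 < 11.070, we do not reject H₀.

6.662; do not reject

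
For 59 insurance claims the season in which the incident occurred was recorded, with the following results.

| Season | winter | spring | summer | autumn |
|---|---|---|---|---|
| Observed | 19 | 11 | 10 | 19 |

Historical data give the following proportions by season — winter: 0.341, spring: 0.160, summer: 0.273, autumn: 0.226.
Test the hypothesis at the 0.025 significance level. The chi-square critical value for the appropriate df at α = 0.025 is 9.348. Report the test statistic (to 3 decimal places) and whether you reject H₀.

5.043; do not reject

Expected counts E_i = n·p_i: 59×0.341 = 20.119, 59×0.160 = 9.44, 59×0.273 = 16.107, 59×0.226 = 13.334.
cat         O        E   (O−E)²/E
winter     19   20.119     0.0622
spring     11     9.44     0.2578
summer     10   16.107     2.3155
autumn     19   13.334     2.4076
Sum = 5.043
df = 3. Since 5.043 < 9.348, we do not reject H₀.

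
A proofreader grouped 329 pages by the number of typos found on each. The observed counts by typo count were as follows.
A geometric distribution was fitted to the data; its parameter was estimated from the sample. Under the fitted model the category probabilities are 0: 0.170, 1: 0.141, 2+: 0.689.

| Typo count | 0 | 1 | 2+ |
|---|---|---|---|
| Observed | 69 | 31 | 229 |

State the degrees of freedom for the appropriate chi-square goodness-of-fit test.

There are k = 3 categories and 1 parameter estimated from the data, so df = 3 − 1 − 1 = 1.

1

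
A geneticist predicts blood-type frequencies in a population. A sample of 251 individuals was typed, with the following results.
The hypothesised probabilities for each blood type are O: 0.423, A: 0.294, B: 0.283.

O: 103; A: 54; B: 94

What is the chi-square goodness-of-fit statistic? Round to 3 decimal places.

12.830

Expected counts E_i = n·p_i: 251×0.423 = 106.173, 251×0.294 = 73.794, 251×0.283 = 71.033.
χ² = (103−106.173)²/106.173 + (54−73.794)²/73.794 + (94−71.033)²/71.033
   = 0.0948 + 5.3094 + 7.4259
Sum = 12.830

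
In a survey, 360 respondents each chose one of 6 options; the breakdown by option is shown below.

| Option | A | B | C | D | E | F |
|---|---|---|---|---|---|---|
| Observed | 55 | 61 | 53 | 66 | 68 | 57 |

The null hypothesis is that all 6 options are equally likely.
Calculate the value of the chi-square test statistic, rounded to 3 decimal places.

3.067

Expected count for each of the 6 categories: 360/6 = 60.
χ² = (55−60)²/60 + (61−60)²/60 + (53−60)²/60 + (66−60)²/60 + (68−60)²/60 + (57−60)²/60
   = 0.4167 + 0.0167 + 0.8167 + 0.6000 + 1.0667 + 0.1500
Sum = 3.067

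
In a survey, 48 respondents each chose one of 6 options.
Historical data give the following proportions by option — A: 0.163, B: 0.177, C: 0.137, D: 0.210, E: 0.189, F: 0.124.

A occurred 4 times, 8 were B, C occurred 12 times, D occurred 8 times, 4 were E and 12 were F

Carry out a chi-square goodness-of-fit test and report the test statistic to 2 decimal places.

15.78

Expected counts E_i = n·p_i: 48×0.163 = 7.824, 48×0.177 = 8.496, 48×0.137 = 6.576, 48×0.210 = 10.08, 48×0.189 = 9.072, 48×0.124 = 5.952.
cat         O        E   (O−E)²/E
A           4    7.824      1.869
B           8    8.496      0.029
C          12    6.576      4.474
D           8    10.08      0.429
E           4    9.072      2.836
F          12    5.952      6.146
Sum = 15.78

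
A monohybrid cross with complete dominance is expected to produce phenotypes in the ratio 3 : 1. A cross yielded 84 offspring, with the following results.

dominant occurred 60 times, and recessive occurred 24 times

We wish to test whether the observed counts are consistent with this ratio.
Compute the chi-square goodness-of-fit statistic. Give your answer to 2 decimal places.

Ratio total = 4. Expected counts: 84×3/4 = 63, 84×1/4 = 21.
dominant: (60 − 63)²/63 = 9/63 = 0.143
recessive: (24 − 21)²/21 = 9/21 = 0.429
Sum = 0.57

0.57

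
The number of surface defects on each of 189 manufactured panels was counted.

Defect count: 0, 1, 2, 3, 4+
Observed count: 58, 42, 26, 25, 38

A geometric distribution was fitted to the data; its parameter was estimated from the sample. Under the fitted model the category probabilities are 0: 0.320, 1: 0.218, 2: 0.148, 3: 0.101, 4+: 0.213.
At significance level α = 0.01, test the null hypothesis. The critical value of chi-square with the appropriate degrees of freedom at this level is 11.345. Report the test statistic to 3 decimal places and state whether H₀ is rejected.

2.213; do not reject

Expected counts E_i = n·p_i: 189×0.320 = 60.48, 189×0.218 = 41.202, 189×0.148 = 27.972, 189×0.101 = 19.089, 189×0.213 = 40.257.
cat         O        E   (O−E)²/E
0          58    60.48     0.1017
1          42   41.202     0.0155
2          26   27.972     0.1390
3          25   19.089     1.8304
4+         38   40.257     0.1265
Sum = 2.213
df = 3. Since 2.213 < 11.345, we do not reject H₀.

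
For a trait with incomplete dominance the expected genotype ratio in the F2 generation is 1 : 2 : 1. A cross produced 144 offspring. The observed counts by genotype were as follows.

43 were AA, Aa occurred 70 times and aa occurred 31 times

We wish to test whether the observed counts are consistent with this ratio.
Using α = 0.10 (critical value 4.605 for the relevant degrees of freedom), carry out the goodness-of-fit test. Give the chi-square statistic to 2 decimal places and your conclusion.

2.11; do not reject

Ratio total = 4. Expected counts: 144×1/4 = 36, 144×2/4 = 72, 144×1/4 = 36.
χ² = (43−36)²/36 + (70−72)²/72 + (31−36)²/36
   = 1.361 + 0.056 + 0.694
Sum = 2.11
df = 2. Since 2.11 < 4.605, we do not reject H₀.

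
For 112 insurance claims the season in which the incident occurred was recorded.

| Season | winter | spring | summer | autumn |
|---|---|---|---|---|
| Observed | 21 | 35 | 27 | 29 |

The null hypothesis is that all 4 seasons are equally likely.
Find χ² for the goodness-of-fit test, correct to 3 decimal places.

3.571

Expected count for each of the 4 categories: 112/4 = 28.
χ² = (21−28)²/28 + (35−28)²/28 + (27−28)²/28 + (29−28)²/28
   = 1.7500 + 1.7500 + 0.0357 + 0.0357
Sum = 3.571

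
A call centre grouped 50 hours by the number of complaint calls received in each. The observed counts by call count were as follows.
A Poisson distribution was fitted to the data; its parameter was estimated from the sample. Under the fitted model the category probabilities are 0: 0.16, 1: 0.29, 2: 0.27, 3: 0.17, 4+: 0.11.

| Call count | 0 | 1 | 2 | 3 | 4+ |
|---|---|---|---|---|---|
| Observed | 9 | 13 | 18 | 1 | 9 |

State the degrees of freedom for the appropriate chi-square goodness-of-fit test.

There are k = 5 categories and 1 parameter estimated from the data, so df = 5 − 1 − 1 = 3.

3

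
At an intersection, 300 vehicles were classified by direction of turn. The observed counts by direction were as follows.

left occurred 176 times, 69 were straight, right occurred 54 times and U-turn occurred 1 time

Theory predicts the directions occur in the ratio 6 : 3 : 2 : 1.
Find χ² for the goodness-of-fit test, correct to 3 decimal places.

28.347

Ratio total = 12. Expected counts: 300×6/12 = 150, 300×3/12 = 75, 300×2/12 = 50, 300×1/12 = 25.
χ² = (176−150)²/150 + (69−75)²/75 + (54−50)²/50 + (1−25)²/25
   = 4.5067 + 0.4800 + 0.3200 + 23.0400
Sum = 28.347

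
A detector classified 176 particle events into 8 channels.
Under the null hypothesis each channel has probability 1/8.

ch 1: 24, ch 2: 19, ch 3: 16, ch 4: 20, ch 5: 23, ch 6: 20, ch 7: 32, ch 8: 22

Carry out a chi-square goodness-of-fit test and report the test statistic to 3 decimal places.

7.182

Expected count for each of the 8 categories: 176/8 = 22.
χ² = (24−22)²/22 + (19−22)²/22 + (16−22)²/22 + (20−22)²/22 + (23−22)²/22 + (20−22)²/22 + (32−22)²/22 + (22−22)²/22
   = 0.1818 + 0.4091 + 1.6364 + 0.1818 + 0.0455 + 0.1818 + 4.5455 + 0.0000
Sum = 7.182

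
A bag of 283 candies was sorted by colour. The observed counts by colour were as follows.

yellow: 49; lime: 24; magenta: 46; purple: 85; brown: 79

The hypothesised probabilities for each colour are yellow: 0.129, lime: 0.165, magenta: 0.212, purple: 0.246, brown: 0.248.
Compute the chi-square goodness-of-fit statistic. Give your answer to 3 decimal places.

Expected counts E_i = n·p_i: 283×0.129 = 36.507, 283×0.165 = 46.695, 283×0.212 = 59.996, 283×0.246 = 69.618, 283×0.248 = 70.184.
yellow: (49 − 36.507)²/36.507 = 156.075049/36.507 = 4.2752
lime: (24 − 46.695)²/46.695 = 515.063025/46.695 = 11.0304
magenta: (46 − 59.996)²/59.996 = 195.888016/59.996 = 3.2650
purple: (85 − 69.618)²/69.618 = 236.605924/69.618 = 3.3986
brown: (79 − 70.184)²/70.184 = 77.721856/70.184 = 1.1074
Sum = 23.077

23.077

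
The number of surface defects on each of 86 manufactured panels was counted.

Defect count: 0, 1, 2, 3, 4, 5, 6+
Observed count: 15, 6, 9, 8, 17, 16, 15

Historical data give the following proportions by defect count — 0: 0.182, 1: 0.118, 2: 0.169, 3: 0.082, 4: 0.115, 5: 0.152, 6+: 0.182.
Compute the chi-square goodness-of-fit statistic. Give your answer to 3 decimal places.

9.752

Expected counts E_i = n·p_i: 86×0.182 = 15.652, 86×0.118 = 10.148, 86×0.169 = 14.534, 86×0.082 = 7.052, 86×0.115 = 9.89, 86×0.152 = 13.072, 86×0.182 = 15.652.
cat         O        E   (O−E)²/E
0          15   15.652     0.0272
1           6   10.148     1.6955
2           9   14.534     2.1071
3           8    7.052     0.1274
4          17     9.89     5.1114
5          16   13.072     0.6558
6+         15   15.652     0.0272
Sum = 9.752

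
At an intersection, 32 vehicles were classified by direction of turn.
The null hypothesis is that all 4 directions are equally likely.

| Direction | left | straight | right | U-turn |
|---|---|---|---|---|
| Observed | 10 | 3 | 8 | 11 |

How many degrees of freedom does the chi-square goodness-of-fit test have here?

There are k = 4 categories and no parameters were estimated from the data, so df = 4 − 1 = 3.

3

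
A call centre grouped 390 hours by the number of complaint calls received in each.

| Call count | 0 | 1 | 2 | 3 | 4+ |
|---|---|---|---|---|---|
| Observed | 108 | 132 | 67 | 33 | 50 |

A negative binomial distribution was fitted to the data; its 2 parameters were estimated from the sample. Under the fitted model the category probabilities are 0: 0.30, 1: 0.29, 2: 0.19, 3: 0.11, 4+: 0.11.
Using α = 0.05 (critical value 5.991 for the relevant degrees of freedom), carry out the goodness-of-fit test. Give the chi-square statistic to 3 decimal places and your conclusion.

7.991; reject

Expected counts E_i = n·p_i: 390×0.30 = 117, 390×0.29 = 113.1, 390×0.19 = 74.1, 390×0.11 = 42.9, 390×0.11 = 42.9.
χ² = (108−117)²/117 + (132−113.1)²/113.1 + (67−74.1)²/74.1 + (33−42.9)²/42.9 + (50−42.9)²/42.9
   = 0.6923 + 3.1584 + 0.6803 + 2.2846 + 1.1751
Sum = 7.991
df = 2. Since 7.991 > 5.991, we reject H₀.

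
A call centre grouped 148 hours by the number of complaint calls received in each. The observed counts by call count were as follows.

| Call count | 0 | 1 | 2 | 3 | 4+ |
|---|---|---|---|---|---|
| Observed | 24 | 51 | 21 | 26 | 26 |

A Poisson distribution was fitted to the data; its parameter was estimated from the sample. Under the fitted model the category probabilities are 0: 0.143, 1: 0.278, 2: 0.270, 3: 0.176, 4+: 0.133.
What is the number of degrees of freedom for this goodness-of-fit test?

There are k = 5 categories and 1 parameter estimated from the data, so df = 5 − 1 − 1 = 3.

3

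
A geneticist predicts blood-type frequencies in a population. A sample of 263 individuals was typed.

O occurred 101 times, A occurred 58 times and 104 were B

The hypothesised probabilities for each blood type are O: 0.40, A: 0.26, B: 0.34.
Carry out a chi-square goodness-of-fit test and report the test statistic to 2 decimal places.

Expected counts E_i = n·p_i: 263×0.40 = 105.2, 263×0.26 = 68.38, 263×0.34 = 89.42.
χ² = (101−105.2)²/105.2 + (58−68.38)²/68.38 + (104−89.42)²/89.42
   = 0.168 + 1.576 + 2.377
Sum = 4.12

4.12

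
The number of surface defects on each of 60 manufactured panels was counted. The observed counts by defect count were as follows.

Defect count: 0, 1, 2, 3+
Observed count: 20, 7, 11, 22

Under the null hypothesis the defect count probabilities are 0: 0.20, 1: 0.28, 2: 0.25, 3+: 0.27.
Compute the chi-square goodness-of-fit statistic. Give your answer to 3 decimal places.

14.193

Expected counts E_i = n·p_i: 60×0.20 = 12, 60×0.28 = 16.8, 60×0.25 = 15, 60×0.27 = 16.2.
cat         O        E   (O−E)²/E
0          20       12     5.3333
1           7     16.8     5.7167
2          11       15     1.0667
3+         22     16.2     2.0765
Sum = 14.193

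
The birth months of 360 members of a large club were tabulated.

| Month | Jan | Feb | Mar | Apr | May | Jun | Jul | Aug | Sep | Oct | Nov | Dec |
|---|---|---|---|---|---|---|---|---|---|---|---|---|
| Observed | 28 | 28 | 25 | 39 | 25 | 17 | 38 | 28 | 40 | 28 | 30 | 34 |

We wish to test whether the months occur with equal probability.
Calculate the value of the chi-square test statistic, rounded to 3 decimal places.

Under H₀ each category has probability 1/12, so each expected count is 360/12 = 30.
Jan: (28 − 30)²/30 = 4/30 = 0.1333
Feb: (28 − 30)²/30 = 4/30 = 0.1333
Mar: (25 − 30)²/30 = 25/30 = 0.8333
Apr: (39 − 30)²/30 = 81/30 = 2.7000
May: (25 − 30)²/30 = 25/30 = 0.8333
Jun: (17 − 30)²/30 = 169/30 = 5.6333
Jul: (38 − 30)²/30 = 64/30 = 2.1333
Aug: (28 − 30)²/30 = 4/30 = 0.1333
Sep: (40 − 30)²/30 = 100/30 = 3.3333
Oct: (28 − 30)²/30 = 4/30 = 0.1333
Nov: (30 − 30)²/30 = 0/30 = 0.0000
Dec: (34 − 30)²/30 = 16/30 = 0.5333
Sum = 16.533

16.533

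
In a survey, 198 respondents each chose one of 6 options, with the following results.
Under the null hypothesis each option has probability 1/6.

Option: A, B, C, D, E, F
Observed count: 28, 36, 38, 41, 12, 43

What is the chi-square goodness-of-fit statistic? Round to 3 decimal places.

Under H₀ each category has probability 1/6, so each expected count is 198/6 = 33.
cat         O        E   (O−E)²/E
A          28       33     0.7576
B          36       33     0.2727
C          38       33     0.7576
D          41       33     1.9394
E          12       33    13.3636
F          43       33     3.0303
Sum = 20.121

20.121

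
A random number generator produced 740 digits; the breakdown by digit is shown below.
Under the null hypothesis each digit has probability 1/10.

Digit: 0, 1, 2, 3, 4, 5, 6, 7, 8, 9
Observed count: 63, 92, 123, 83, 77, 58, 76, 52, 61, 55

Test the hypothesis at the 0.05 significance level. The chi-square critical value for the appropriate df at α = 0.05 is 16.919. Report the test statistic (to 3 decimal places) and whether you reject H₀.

Expected count for each of the 10 categories: 740/10 = 74.
0: (63 − 74)²/74 = 121/74 = 1.6351
1: (92 − 74)²/74 = 324/74 = 4.3784
2: (123 − 74)²/74 = 2401/74 = 32.4459
3: (83 − 74)²/74 = 81/74 = 1.0946
4: (77 − 74)²/74 = 9/74 = 0.1216
5: (58 − 74)²/74 = 256/74 = 3.4595
6: (76 − 74)²/74 = 4/74 = 0.0541
7: (52 − 74)²/74 = 484/74 = 6.5405
8: (61 − 74)²/74 = 169/74 = 2.2838
9: (55 − 74)²/74 = 361/74 = 4.8784
Sum = 56.892
df = 9. Since 56.892 > 16.919, we reject H₀.

56.892; reject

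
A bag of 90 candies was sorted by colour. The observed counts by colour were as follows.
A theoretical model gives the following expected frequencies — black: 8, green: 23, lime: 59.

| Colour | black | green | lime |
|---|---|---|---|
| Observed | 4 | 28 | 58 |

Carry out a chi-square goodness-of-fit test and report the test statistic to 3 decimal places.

3.104

black: (4 − 8)²/8 = 16/8 = 2.0000
green: (28 − 23)²/23 = 25/23 = 1.0870
lime: (58 − 59)²/59 = 1/59 = 0.0169
Sum = 3.104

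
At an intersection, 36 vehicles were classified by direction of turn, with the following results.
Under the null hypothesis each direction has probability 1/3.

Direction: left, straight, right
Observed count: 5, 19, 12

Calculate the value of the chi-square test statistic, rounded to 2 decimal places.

Under H₀ each category has probability 1/3, so each expected count is 36/3 = 12.
cat           O        E   (O−E)²/E
left          5       12      4.083
straight     19       12      4.083
right        12       12      0.000
Sum = 8.17

8.17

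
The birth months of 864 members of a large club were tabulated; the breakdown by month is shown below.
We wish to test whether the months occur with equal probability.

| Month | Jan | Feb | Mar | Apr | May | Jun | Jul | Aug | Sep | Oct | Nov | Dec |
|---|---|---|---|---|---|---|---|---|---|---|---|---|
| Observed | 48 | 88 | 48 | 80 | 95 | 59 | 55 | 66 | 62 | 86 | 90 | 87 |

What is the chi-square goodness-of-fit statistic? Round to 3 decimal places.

46.389

Expected count for each of the 12 categories: 864/12 = 72.
χ² = (48−72)²/72 + (88−72)²/72 + (48−72)²/72 + (80−72)²/72 + (95−72)²/72 + (59−72)²/72 + (55−72)²/72 + (66−72)²/72 + (62−72)²/72 + (86−72)²/72 + (90−72)²/72 + (87−72)²/72
   = 8.0000 + 3.5556 + 8.0000 + 0.8889 + 7.3472 + 2.3472 + 4.0139 + 0.5000 + 1.3889 + 2.7222 + 4.5000 + 3.1250
Sum = 46.389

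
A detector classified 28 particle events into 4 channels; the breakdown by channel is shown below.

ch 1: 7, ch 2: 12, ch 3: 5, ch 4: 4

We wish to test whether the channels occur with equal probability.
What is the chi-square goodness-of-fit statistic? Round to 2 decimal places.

Expected count for each of the 4 categories: 28/4 = 7.
ch 1: (7 − 7)²/7 = 0/7 = 0.000
ch 2: (12 − 7)²/7 = 25/7 = 3.571
ch 3: (5 − 7)²/7 = 4/7 = 0.571
ch 4: (4 − 7)²/7 = 9/7 = 1.286
Sum = 5.43

5.43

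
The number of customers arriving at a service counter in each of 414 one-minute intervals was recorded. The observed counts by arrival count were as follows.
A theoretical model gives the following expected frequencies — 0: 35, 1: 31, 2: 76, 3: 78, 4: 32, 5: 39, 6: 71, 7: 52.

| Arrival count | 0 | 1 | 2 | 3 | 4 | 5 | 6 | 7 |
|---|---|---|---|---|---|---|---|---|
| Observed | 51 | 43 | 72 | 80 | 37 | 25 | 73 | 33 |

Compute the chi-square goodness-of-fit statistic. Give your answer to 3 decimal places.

25.027

0: (51 − 35)²/35 = 256/35 = 7.3143
1: (43 − 31)²/31 = 144/31 = 4.6452
2: (72 − 76)²/76 = 16/76 = 0.2105
3: (80 − 78)²/78 = 4/78 = 0.0513
4: (37 − 32)²/32 = 25/32 = 0.7813
5: (25 − 39)²/39 = 196/39 = 5.0256
6: (73 − 71)²/71 = 4/71 = 0.0563
7: (33 − 52)²/52 = 361/52 = 6.9423
Sum = 25.027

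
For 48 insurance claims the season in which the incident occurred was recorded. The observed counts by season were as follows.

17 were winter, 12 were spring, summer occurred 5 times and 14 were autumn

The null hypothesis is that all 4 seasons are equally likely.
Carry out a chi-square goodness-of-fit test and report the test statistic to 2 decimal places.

6.50

Expected count for each of the 4 categories: 48/4 = 12.
winter: (17 − 12)²/12 = 25/12 = 2.083
spring: (12 − 12)²/12 = 0/12 = 0.000
summer: (5 − 12)²/12 = 49/12 = 4.083
autumn: (14 − 12)²/12 = 4/12 = 0.333
Sum = 6.50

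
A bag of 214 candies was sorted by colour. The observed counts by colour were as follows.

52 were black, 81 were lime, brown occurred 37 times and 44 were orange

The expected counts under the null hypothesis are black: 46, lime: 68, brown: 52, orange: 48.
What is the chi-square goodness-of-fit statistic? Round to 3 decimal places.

7.928

cat         O        E   (O−E)²/E
black      52       46     0.7826
lime       81       68     2.4853
brown      37       52     4.3269
orange     44       48     0.3333
Sum = 7.928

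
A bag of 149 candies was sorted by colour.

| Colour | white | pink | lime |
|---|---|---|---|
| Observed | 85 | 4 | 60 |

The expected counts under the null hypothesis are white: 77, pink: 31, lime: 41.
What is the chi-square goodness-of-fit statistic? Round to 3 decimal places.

cat         O        E   (O−E)²/E
white      85       77     0.8312
pink        4       31    23.5161
lime       60       41     8.8049
Sum = 33.152

33.152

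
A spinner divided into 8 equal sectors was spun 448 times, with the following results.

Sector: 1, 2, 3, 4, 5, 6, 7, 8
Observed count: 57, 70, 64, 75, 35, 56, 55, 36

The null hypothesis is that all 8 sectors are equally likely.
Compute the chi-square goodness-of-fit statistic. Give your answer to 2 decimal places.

Expected count for each of the 8 categories: 448/8 = 56.
1: (57 − 56)²/56 = 1/56 = 0.018
2: (70 − 56)²/56 = 196/56 = 3.500
3: (64 − 56)²/56 = 64/56 = 1.143
4: (75 − 56)²/56 = 361/56 = 6.446
5: (35 − 56)²/56 = 441/56 = 7.875
6: (56 − 56)²/56 = 0/56 = 0.000
7: (55 − 56)²/56 = 1/56 = 0.018
8: (36 − 56)²/56 = 400/56 = 7.143
Sum = 26.14

26.14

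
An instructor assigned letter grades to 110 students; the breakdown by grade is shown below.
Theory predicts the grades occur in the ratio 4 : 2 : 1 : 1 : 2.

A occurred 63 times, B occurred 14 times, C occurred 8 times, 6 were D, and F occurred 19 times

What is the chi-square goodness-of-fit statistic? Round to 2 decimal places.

14.61

Ratio total = 10. Expected counts: 110×4/10 = 44, 110×2/10 = 22, 110×1/10 = 11, 110×1/10 = 11, 110×2/10 = 22.
cat         O        E   (O−E)²/E
A          63       44      8.205
B          14       22      2.909
C           8       11      0.818
D           6       11      2.273
F          19       22      0.409
Sum = 14.61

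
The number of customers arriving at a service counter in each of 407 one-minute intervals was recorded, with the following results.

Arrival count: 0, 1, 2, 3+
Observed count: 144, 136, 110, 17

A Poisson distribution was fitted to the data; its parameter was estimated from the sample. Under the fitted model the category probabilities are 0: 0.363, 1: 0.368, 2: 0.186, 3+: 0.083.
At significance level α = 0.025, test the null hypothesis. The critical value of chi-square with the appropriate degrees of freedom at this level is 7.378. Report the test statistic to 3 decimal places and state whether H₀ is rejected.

Expected counts E_i = n·p_i: 407×0.363 = 147.741, 407×0.368 = 149.776, 407×0.186 = 75.702, 407×0.083 = 33.781.
0: (144 − 147.741)²/147.741 = 13.995081/147.741 = 0.0947
1: (136 − 149.776)²/149.776 = 189.778176/149.776 = 1.2671
2: (110 − 75.702)²/75.702 = 1176.352804/75.702 = 15.5393
3+: (17 − 33.781)²/33.781 = 281.601961/33.781 = 8.3361
Sum = 25.237
df = 2. Since 25.237 > 7.378, we reject H₀.

25.237; reject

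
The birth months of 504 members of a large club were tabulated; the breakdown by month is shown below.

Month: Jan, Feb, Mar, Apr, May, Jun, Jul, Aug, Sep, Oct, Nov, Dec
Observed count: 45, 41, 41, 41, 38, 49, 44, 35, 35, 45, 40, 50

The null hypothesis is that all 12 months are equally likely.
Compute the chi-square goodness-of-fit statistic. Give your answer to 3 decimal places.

Expected count for each of the 12 categories: 504/12 = 42.
Jan: (45 − 42)²/42 = 9/42 = 0.2143
Feb: (41 − 42)²/42 = 1/42 = 0.0238
Mar: (41 − 42)²/42 = 1/42 = 0.0238
Apr: (41 − 42)²/42 = 1/42 = 0.0238
May: (38 − 42)²/42 = 16/42 = 0.3810
Jun: (49 − 42)²/42 = 49/42 = 1.1667
Jul: (44 − 42)²/42 = 4/42 = 0.0952
Aug: (35 − 42)²/42 = 49/42 = 1.1667
Sep: (35 − 42)²/42 = 49/42 = 1.1667
Oct: (45 − 42)²/42 = 9/42 = 0.2143
Nov: (40 − 42)²/42 = 4/42 = 0.0952
Dec: (50 − 42)²/42 = 64/42 = 1.5238
Sum = 6.095

6.095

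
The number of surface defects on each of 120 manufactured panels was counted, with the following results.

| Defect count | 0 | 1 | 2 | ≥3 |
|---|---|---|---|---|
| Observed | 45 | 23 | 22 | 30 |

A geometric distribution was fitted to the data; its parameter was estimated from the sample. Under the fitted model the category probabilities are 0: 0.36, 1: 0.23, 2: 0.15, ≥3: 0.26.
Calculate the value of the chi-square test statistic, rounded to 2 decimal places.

1.78

Expected counts E_i = n·p_i: 120×0.36 = 43.2, 120×0.23 = 27.6, 120×0.15 = 18, 120×0.26 = 31.2.
χ² = (45−43.2)²/43.2 + (23−27.6)²/27.6 + (22−18)²/18 + (30−31.2)²/31.2
   = 0.075 + 0.767 + 0.889 + 0.046
Sum = 1.78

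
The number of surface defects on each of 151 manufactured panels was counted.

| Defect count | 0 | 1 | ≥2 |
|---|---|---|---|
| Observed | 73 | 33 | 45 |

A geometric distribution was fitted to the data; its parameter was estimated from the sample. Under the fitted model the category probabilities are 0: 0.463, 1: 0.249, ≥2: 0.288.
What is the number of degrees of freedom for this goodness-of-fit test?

1

There are k = 3 categories and 1 parameter estimated from the data, so df = 3 − 1 − 1 = 1.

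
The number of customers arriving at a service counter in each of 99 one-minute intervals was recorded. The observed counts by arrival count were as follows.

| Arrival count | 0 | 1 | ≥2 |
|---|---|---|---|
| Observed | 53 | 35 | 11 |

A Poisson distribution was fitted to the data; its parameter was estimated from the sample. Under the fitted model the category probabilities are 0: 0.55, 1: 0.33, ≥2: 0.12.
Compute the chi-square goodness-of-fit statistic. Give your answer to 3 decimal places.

0.270

Expected counts E_i = n·p_i: 99×0.55 = 54.45, 99×0.33 = 32.67, 99×0.12 = 11.88.
χ² = (53−54.45)²/54.45 + (35−32.67)²/32.67 + (11−11.88)²/11.88
   = 0.0386 + 0.1662 + 0.0652
Sum = 0.270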